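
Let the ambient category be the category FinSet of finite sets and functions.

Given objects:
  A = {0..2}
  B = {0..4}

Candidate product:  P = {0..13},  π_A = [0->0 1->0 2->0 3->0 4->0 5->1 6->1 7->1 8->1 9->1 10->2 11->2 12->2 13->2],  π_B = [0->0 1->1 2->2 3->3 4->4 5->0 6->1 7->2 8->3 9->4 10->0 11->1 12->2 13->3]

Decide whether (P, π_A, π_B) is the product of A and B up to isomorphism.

Answer: NOT A VALID PRODUCT — |P|=14 ≠ |A|·|B|=15

Work:
|A|·|B| = 3·5 = 15;  |P| = 14
  → cardinalities differ; no bijection possible.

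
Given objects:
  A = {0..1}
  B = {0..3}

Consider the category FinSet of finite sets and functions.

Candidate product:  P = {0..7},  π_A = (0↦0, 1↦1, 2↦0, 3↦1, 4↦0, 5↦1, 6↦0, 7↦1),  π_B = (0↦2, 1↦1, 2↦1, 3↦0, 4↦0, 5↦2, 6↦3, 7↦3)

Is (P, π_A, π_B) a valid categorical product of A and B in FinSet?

|A|·|B| = 2·4 = 8;  |P| = 8
Check the pairing map k ↦ (π_A(k), π_B(k)):
  0 ↦ (0,2)
  1 ↦ (1,1)
  2 ↦ (0,1)
  3 ↦ (1,0)
  4 ↦ (0,0)
  5 ↦ (1,2)
  6 ↦ (0,3)
  7 ↦ (1,3)
distinct pairs in image: 8 / 8 needed
  → bijection onto A×B; projections well-typed.

Answer: VALID PRODUCT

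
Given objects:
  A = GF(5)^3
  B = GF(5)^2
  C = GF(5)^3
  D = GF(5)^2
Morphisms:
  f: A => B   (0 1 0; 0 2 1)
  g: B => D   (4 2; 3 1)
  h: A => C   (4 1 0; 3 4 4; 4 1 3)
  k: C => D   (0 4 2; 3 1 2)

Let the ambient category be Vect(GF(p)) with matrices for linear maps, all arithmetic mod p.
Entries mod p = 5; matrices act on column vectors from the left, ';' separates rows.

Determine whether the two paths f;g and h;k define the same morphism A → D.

Answer: DOES NOT COMMUTE

Work:
Along f;g (path 1):
  e0=(1,0,0) f=>(0,0) g=>(0,0)
  e1=(0,1,0) f=>(1,2) g=>(3,0)
  e2=(0,0,1) f=>(0,1) g=>(2,1)
  ⟦path⟧₁ = (0 3 2; 0 0 1)
Along h;k (path 2):
  e0=(1,0,0) h=>(4,3,4) k=>(0,3)
  e1=(0,1,0) h=>(1,4,1) k=>(3,4)
  e2=(0,0,1) h=>(0,4,3) k=>(2,0)
  ⟦path⟧₂ = (0 3 2; 3 4 0)
Equal? NO — does not commute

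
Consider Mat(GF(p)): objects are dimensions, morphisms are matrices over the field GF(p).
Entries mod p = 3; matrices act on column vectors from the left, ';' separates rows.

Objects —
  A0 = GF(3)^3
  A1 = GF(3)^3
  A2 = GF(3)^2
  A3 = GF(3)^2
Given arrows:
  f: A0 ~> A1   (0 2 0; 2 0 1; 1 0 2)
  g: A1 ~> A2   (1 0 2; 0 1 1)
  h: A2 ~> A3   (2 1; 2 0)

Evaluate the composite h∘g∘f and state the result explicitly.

  e0=⟨1,0,0⟩ f~>⟨0,2,1⟩ g~>⟨2,0⟩ h~>⟨1,1⟩
  e1=⟨0,1,0⟩ f~>⟨2,0,0⟩ g~>⟨2,0⟩ h~>⟨1,1⟩
  e2=⟨0,0,1⟩ f~>⟨0,1,2⟩ g~>⟨1,0⟩ h~>⟨2,2⟩
result: (1 1 2; 1 1 2)

Answer: (1 1 2; 1 1 2)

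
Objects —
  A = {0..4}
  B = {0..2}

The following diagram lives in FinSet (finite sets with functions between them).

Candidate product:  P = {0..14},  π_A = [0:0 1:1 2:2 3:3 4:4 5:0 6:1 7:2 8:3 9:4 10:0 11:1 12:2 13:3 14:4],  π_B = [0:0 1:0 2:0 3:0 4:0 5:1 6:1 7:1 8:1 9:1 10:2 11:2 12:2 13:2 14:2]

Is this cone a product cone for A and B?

|A|·|B| = 5·3 = 15;  |P| = 15
Check the pairing map k ↦ (π_A(k), π_B(k)):
  0 : (0,0)
  1 : (1,0)
  2 : (2,0)
  3 : (3,0)
  4 : (4,0)
  5 : (0,1)
  6 : (1,1)
  7 : (2,1)
  8 : (3,1)
  9 : (4,1)
  10 : (0,2)
  11 : (1,2)
  12 : (2,2)
  13 : (3,2)
  14 : (4,2)
distinct pairs in image: 15 / 15 needed
  → bijection onto A×B; projections well-typed.

Answer: VALID PRODUCT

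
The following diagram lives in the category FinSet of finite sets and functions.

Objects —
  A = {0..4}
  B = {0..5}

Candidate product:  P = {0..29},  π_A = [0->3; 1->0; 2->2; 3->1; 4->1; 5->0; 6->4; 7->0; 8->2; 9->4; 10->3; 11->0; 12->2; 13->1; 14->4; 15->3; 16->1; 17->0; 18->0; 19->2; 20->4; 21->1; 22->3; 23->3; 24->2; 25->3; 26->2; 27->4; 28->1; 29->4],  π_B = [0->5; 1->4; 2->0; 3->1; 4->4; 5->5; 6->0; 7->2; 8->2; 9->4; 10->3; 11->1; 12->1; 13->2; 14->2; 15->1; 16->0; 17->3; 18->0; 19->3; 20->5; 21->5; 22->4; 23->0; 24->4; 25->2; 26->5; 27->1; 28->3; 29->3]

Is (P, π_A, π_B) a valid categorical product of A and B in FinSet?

|A|·|B| = 5·6 = 30;  |P| = 30
Check the pairing map k ↦ (π_A(k), π_B(k)):
  0 -> (3,5)
  1 -> (0,4)
  2 -> (2,0)
  3 -> (1,1)
  4 -> (1,4)
  5 -> (0,5)
  6 -> (4,0)
  7 -> (0,2)
  8 -> (2,2)
  9 -> (4,4)
  10 -> (3,3)
  11 -> (0,1)
  12 -> (2,1)
  13 -> (1,2)
  14 -> (4,2)
  15 -> (3,1)
  16 -> (1,0)
  17 -> (0,3)
  18 -> (0,0)
  19 -> (2,3)
  20 -> (4,5)
  21 -> (1,5)
  22 -> (3,4)
  23 -> (3,0)
  24 -> (2,4)
  25 -> (3,2)
  26 -> (2,5)
  27 -> (4,1)
  28 -> (1,3)
  29 -> (4,3)
distinct pairs in image: 30 / 30 needed
  → bijection onto A×B; projections well-typed.

Answer: VALID PRODUCT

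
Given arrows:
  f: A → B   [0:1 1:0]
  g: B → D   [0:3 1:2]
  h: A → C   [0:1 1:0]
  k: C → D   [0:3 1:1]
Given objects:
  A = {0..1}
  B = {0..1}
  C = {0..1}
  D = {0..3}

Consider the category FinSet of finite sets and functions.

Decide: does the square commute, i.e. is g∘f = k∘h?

1) trace f;g:
  0 f→1 g→2
  1 f→0 g→3
  result₁ = [0:2 1:3]
2) trace h;k:
  0 h→1 k→1
  1 h→0 k→3
  result₂ = [0:1 1:3]
Equal? differ; not commutative

Answer: DOES NOT COMMUTE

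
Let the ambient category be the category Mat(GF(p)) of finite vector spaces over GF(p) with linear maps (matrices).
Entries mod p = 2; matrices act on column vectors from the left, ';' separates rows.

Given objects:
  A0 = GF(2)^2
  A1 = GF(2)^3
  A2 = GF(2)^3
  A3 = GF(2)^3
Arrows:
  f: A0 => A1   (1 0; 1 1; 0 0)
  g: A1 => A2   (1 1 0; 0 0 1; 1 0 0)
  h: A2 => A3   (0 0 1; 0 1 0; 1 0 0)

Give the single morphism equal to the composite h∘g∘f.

  e0=[1,0] f=>[1,1,0] g=>[0,0,1] h=>[1,0,0]
  e1=[0,1] f=>[0,1,0] g=>[1,0,0] h=>[0,0,1]
result: (1 0; 0 0; 0 1)

Answer: (1 0; 0 0; 0 1)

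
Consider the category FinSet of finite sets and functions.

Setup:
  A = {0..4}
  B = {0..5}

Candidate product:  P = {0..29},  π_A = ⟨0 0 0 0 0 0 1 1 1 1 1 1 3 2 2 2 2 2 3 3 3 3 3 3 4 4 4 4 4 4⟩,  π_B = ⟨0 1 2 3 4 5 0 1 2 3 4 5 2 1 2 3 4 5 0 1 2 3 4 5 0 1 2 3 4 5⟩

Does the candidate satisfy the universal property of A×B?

Answer: NOT A VALID PRODUCT — duplicate pair at indices 20,12

Trace:
|A|·|B| = 5·6 = 30;  |P| = 30
Check the pairing map k ↦ (π_A(k), π_B(k)):
  0 -> (0,0)
  1 -> (0,1)
  2 -> (0,2)
  3 -> (0,3)
  4 -> (0,4)
  5 -> (0,5)
  6 -> (1,0)
  7 -> (1,1)
  8 -> (1,2)
  9 -> (1,3)
  10 -> (1,4)
  11 -> (1,5)
  12 -> (3,2)
  13 -> (2,1)
  14 -> (2,2)
  15 -> (2,3)
  16 -> (2,4)
  17 -> (2,5)
  18 -> (3,0)
  19 -> (3,1)
  20 -> (3,2)  ✗ repeats pair of k=12
  21 -> (3,3)
  22 -> (3,4)
  23 -> (3,5)
  24 -> (4,0)
  25 -> (4,1)
  26 -> (4,2)
  27 -> (4,3)
  28 -> (4,4)
  29 -> (4,5)
distinct pairs in image: 29 / 30 needed
  → (3,2) hit at k=12 and k=20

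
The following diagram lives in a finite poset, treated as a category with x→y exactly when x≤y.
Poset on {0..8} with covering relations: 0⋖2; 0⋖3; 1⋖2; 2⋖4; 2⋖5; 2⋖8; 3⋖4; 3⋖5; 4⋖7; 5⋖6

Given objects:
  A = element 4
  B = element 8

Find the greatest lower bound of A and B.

{x : x⊑A ∧ x⊑B} = {0,1,2}  (A=4, B=8)
  0 ⊑ 2
  1 ⊑ 2
  2 ⊑ 2
glb = 2

Answer: A∧B = 2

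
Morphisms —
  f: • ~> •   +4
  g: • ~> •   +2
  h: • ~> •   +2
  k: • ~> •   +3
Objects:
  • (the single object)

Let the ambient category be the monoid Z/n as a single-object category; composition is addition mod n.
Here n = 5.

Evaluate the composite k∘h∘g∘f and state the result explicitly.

Answer: +1

Work:
  0 +4≡4 +2≡1 +2≡3 +3≡1  (mod 5)
⟦path⟧: +1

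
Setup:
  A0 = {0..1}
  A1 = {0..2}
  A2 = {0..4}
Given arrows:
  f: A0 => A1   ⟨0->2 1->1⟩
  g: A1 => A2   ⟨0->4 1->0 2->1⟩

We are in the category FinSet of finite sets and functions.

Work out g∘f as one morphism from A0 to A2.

Answer: ⟨0->1 1->0⟩

Trace:
  0 f=>2 g=>1
  1 f=>1 g=>0
result: ⟨0->1 1->0⟩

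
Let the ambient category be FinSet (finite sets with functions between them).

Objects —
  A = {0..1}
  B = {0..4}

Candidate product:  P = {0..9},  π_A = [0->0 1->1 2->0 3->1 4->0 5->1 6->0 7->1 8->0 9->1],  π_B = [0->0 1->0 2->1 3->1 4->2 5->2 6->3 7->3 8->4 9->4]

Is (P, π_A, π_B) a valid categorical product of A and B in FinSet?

Answer: VALID PRODUCT

Trace:
|A|·|B| = 2·5 = 10;  |P| = 10
Check the pairing map k ↦ (π_A(k), π_B(k)):
  0 -> (0,0)
  1 -> (1,0)
  2 -> (0,1)
  3 -> (1,1)
  4 -> (0,2)
  5 -> (1,2)
  6 -> (0,3)
  7 -> (1,3)
  8 -> (0,4)
  9 -> (1,4)
distinct pairs in image: 10 / 10 needed
  → bijection onto A×B; projections well-typed.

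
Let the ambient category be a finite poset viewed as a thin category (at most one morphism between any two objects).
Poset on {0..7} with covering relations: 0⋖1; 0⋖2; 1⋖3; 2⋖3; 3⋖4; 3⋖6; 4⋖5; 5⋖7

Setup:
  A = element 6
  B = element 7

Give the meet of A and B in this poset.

Answer: A∧B = 3

Trace:
Lower bounds of A=6 and B=7: {0,1,2,3}
  0 <= 3
  1 <= 3
  2 <= 3
  3 <= 3
glb = 3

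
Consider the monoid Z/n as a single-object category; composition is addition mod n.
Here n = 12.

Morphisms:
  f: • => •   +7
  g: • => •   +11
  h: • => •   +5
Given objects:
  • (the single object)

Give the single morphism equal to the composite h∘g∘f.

Answer: +11

Trace:
  0 +7≡7 +11≡6 +5≡11  (mod 12)
result: +11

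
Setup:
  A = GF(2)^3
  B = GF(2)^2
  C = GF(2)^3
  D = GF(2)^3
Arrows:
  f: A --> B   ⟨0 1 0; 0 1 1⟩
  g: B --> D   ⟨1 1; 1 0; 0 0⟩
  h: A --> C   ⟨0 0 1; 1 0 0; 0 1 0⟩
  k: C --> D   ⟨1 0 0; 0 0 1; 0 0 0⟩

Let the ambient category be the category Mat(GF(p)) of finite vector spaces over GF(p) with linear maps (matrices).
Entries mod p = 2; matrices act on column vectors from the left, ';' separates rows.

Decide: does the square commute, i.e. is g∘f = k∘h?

Path 1 = f;g:
  e0=[1,0,0] f-->[0,0] g-->[0,0,0]
  e1=[0,1,0] f-->[1,1] g-->[0,1,0]
  e2=[0,0,1] f-->[0,1] g-->[1,0,0]
  ⟦path⟧₁ = ⟨0 0 1; 0 1 0; 0 0 0⟩
Path 2 = h;k:
  e0=[1,0,0] h-->[0,1,0] k-->[0,0,0]
  e1=[0,1,0] h-->[0,0,1] k-->[0,1,0]
  e2=[0,0,1] h-->[1,0,0] k-->[1,0,0]
  ⟦path⟧₂ = ⟨0 0 1; 0 1 0; 0 0 0⟩
Equal? YES — commutes

Answer: COMMUTES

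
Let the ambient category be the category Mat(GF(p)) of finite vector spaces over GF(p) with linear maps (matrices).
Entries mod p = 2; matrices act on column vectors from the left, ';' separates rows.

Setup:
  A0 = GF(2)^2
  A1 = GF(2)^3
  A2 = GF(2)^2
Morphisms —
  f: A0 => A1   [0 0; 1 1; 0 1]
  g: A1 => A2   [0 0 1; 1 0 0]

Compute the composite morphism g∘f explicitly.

Answer: [0 1; 0 0]

Derivation:
  e0=(1,0) f=>(0,1,0) g=>(0,0)
  e1=(0,1) f=>(0,1,1) g=>(1,0)
⟦path⟧: [0 1; 0 0]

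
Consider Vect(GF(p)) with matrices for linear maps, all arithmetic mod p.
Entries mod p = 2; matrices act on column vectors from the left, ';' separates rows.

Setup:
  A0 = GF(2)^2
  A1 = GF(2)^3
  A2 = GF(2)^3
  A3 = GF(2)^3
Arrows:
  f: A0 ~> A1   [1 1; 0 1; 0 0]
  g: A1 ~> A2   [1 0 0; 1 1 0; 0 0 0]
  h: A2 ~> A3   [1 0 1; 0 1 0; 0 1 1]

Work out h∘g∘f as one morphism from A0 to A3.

Answer: [1 1; 1 0; 1 0]

Derivation:
  e0=(1,0) f~>(1,0,0) g~>(1,1,0) h~>(1,1,1)
  e1=(0,1) f~>(1,1,0) g~>(1,0,0) h~>(1,0,0)
result: [1 1; 1 0; 1 0]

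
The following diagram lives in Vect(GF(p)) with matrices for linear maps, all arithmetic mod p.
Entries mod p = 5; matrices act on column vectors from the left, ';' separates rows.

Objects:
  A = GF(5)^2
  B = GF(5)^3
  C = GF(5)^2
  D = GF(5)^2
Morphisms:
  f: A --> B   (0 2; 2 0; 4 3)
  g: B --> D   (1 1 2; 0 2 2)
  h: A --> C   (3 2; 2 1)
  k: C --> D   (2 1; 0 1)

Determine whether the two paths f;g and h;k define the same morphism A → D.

Along f;g (path 1):
  e0=[1,0] f-->[0,2,4] g-->[0,2]
  e1=[0,1] f-->[2,0,3] g-->[3,1]
  composite₁ = (0 3; 2 1)
Along h;k (path 2):
  e0=[1,0] h-->[3,2] k-->[3,2]
  e1=[0,1] h-->[2,1] k-->[0,1]
  composite₂ = (3 0; 2 1)
Equal? differ; not commutative

Answer: DOES NOT COMMUTE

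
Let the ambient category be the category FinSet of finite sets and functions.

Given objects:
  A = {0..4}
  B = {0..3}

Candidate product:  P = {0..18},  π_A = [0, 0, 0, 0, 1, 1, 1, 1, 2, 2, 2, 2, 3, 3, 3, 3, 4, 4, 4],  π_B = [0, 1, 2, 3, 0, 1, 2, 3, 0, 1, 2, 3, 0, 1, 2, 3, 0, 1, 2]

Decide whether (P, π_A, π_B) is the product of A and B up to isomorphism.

Answer: NOT A VALID PRODUCT — |P|=19 ≠ |A|·|B|=20

Trace:
|A|·|B| = 5·4 = 20;  |P| = 19
  → cardinalities differ; no bijection possible.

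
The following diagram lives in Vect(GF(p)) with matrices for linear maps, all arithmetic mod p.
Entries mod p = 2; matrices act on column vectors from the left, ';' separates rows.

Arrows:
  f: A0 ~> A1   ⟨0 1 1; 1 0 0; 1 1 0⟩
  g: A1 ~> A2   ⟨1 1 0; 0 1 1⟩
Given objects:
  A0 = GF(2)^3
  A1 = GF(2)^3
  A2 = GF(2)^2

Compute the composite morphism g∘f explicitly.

Answer: ⟨1 1 1; 0 1 0⟩

Trace:
  e0=(1,0,0) f~>(0,1,1) g~>(1,0)
  e1=(0,1,0) f~>(1,0,1) g~>(1,1)
  e2=(0,0,1) f~>(1,0,0) g~>(1,0)
result: ⟨1 1 1; 0 1 0⟩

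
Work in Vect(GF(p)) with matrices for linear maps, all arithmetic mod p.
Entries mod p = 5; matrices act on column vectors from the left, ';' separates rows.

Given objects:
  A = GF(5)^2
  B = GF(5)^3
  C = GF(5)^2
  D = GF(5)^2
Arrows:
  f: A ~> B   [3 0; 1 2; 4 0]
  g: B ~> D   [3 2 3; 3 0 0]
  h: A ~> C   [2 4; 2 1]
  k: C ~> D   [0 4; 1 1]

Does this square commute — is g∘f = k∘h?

Along f;g (path 1):
  e0=(1,0) f~>(3,1,4) g~>(3,4)
  e1=(0,1) f~>(0,2,0) g~>(4,0)
  composite₁ = [3 4; 4 0]
Along h;k (path 2):
  e0=(1,0) h~>(2,2) k~>(3,4)
  e1=(0,1) h~>(4,1) k~>(4,0)
  composite₂ = [3 4; 4 0]
Equal? equal; square commutes

Answer: COMMUTES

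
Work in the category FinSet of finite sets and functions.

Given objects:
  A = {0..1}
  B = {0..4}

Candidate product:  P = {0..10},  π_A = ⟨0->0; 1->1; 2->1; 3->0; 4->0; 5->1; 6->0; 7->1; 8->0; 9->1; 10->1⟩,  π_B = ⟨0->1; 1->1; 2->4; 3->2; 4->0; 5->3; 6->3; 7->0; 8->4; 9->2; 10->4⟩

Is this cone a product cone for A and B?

|A|·|B| = 2·5 = 10;  |P| = 11
  → cardinalities differ; no bijection possible.

Answer: NOT A VALID PRODUCT — |P|=11 ≠ |A|·|B|=10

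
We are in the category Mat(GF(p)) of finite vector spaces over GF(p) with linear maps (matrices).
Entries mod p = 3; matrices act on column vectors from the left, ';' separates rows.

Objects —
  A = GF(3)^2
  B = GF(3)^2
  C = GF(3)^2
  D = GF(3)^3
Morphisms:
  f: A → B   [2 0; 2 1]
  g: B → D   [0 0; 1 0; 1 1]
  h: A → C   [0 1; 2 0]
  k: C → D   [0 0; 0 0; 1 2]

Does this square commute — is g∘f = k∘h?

Answer: DOES NOT COMMUTE

Work:
Path 1 = f;g:
  e0=[1,0] f→[2,2] g→[0,2,1]
  e1=[0,1] f→[0,1] g→[0,0,1]
  result₁ = [0 0; 2 0; 1 1]
Path 2 = h;k:
  e0=[1,0] h→[0,2] k→[0,0,1]
  e1=[0,1] h→[1,0] k→[0,0,1]
  result₂ = [0 0; 0 0; 1 1]
Equal? differ; not commutative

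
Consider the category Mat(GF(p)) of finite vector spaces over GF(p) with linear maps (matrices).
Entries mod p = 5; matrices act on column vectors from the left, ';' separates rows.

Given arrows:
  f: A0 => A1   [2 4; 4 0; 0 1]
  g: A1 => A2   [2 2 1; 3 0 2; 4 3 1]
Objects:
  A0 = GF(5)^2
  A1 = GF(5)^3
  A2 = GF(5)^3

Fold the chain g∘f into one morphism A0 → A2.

  e0=⟨1,0⟩ f=>⟨2,4,0⟩ g=>⟨2,1,0⟩
  e1=⟨0,1⟩ f=>⟨4,0,1⟩ g=>⟨4,4,2⟩
result: [2 4; 1 4; 0 2]

Answer: [2 4; 1 4; 0 2]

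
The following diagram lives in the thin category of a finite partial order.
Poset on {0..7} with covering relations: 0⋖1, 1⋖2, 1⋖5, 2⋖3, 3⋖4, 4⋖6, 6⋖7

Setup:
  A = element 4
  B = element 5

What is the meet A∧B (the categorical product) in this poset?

Common predecessors of 4,5: {0,1}
  0 ≤ 1
  1 ≤ 1
glb = 1

Answer: A∧B = 1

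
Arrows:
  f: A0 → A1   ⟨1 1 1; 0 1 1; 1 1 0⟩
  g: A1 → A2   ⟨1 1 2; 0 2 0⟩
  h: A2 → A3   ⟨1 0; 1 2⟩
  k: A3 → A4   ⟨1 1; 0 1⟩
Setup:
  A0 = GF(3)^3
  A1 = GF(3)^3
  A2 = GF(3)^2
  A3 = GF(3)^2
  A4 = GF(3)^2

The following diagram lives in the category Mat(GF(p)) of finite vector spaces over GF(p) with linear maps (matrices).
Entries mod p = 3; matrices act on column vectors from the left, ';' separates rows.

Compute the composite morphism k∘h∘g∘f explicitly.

Answer: ⟨0 0 2; 0 2 0⟩

Work:
  e0=[1,0,0] f→[1,0,1] g→[0,0] h→[0,0] k→[0,0]
  e1=[0,1,0] f→[1,1,1] g→[1,2] h→[1,2] k→[0,2]
  e2=[0,0,1] f→[1,1,0] g→[2,2] h→[2,0] k→[2,0]
composite: ⟨0 0 2; 0 2 0⟩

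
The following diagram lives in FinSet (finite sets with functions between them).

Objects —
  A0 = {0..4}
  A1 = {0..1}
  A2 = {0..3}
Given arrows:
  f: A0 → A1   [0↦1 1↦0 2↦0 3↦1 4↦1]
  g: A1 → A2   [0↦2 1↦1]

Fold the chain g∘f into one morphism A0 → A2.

  0 f→1 g→1
  1 f→0 g→2
  2 f→0 g→2
  3 f→1 g→1
  4 f→1 g→1
⟦path⟧: [0↦1 1↦2 2↦2 3↦1 4↦1]

Answer: [0↦1 1↦2 2↦2 3↦1 4↦1]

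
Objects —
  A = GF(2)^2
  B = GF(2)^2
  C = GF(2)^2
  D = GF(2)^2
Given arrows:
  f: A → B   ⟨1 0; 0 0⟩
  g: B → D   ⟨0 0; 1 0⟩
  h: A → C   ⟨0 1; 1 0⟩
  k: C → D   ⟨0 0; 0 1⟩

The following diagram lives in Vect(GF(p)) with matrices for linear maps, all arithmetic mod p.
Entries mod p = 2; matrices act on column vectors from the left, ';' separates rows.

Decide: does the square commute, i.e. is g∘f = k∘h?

1) trace f;g:
  e0=[1,0] f→[1,0] g→[0,1]
  e1=[0,1] f→[0,0] g→[0,0]
  composite₁ = ⟨0 0; 1 0⟩
2) trace h;k:
  e0=[1,0] h→[0,1] k→[0,1]
  e1=[0,1] h→[1,0] k→[0,0]
  composite₂ = ⟨0 0; 1 0⟩
Equal? same morphism ✓

Answer: COMMUTES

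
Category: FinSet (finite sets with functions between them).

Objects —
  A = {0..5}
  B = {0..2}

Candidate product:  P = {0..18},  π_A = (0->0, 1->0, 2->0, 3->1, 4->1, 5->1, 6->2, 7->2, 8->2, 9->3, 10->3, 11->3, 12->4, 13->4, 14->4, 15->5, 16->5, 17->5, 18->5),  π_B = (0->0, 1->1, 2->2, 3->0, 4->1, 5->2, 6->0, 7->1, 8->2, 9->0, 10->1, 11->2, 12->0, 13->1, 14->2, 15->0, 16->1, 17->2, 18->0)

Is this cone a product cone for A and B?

|A|·|B| = 6·3 = 18;  |P| = 19
  → cardinalities differ; no bijection possible.

Answer: NOT A VALID PRODUCT — |P|=19 ≠ |A|·|B|=18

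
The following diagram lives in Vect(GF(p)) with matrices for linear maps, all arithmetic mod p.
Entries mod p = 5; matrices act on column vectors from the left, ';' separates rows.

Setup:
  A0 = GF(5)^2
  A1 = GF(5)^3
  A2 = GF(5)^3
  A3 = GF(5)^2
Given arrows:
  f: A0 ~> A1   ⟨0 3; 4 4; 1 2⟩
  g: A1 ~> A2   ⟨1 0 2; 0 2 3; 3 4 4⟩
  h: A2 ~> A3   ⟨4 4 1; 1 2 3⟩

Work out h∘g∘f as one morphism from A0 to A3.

Answer: ⟨2 2; 4 4⟩

Derivation:
  e0=⟨1,0⟩ f~>⟨0,4,1⟩ g~>⟨2,1,0⟩ h~>⟨2,4⟩
  e1=⟨0,1⟩ f~>⟨3,4,2⟩ g~>⟨2,4,3⟩ h~>⟨2,4⟩
⟦path⟧: ⟨2 2; 4 4⟩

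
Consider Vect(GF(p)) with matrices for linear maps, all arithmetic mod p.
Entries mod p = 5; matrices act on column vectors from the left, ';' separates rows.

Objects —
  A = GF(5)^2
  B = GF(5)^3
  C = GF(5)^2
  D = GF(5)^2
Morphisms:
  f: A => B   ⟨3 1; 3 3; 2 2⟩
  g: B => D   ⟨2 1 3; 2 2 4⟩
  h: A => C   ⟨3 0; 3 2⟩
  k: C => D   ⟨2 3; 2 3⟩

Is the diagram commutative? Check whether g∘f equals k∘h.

Answer: COMMUTES

Trace:
Path 1 = f;g:
  e0=[1,0] f=>[3,3,2] g=>[0,0]
  e1=[0,1] f=>[1,3,2] g=>[1,1]
  result₁ = ⟨0 1; 0 1⟩
Path 2 = h;k:
  e0=[1,0] h=>[3,3] k=>[0,0]
  e1=[0,1] h=>[0,2] k=>[1,1]
  result₂ = ⟨0 1; 0 1⟩
Equal? YES — commutes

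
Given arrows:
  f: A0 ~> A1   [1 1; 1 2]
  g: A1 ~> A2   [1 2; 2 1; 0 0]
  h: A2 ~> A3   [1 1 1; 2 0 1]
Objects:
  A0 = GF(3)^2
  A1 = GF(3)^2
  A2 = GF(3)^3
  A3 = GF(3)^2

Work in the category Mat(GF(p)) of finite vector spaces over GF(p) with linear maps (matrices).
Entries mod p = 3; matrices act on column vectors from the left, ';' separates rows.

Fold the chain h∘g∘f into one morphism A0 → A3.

Answer: [0 0; 0 1]

Derivation:
  e0=(1,0) f~>(1,1) g~>(0,0,0) h~>(0,0)
  e1=(0,1) f~>(1,2) g~>(2,1,0) h~>(0,1)
⟦path⟧: [0 0; 0 1]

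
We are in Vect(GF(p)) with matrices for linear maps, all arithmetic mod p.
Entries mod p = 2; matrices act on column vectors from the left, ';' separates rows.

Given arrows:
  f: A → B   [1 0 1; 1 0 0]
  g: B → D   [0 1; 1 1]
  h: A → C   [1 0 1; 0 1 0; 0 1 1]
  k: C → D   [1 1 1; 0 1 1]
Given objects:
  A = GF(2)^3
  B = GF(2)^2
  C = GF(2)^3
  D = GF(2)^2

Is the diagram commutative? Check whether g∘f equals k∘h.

1) trace f;g:
  e0=⟨1,0,0⟩ f→⟨1,1⟩ g→⟨1,0⟩
  e1=⟨0,1,0⟩ f→⟨0,0⟩ g→⟨0,0⟩
  e2=⟨0,0,1⟩ f→⟨1,0⟩ g→⟨0,1⟩
  result₁ = [1 0 0; 0 0 1]
2) trace h;k:
  e0=⟨1,0,0⟩ h→⟨1,0,0⟩ k→⟨1,0⟩
  e1=⟨0,1,0⟩ h→⟨0,1,1⟩ k→⟨0,0⟩
  e2=⟨0,0,1⟩ h→⟨1,0,1⟩ k→⟨0,1⟩
  result₂ = [1 0 0; 0 0 1]
Equal? YES — commutes

Answer: COMMUTES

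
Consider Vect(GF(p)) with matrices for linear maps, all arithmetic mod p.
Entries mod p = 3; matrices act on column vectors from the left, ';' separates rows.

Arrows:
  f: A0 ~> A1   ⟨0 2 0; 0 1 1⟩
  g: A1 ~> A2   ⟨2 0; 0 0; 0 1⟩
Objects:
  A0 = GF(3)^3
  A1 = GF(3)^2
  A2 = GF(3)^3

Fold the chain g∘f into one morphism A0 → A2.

Answer: ⟨0 1 0; 0 0 0; 0 1 1⟩

Trace:
  e0=[1,0,0] f~>[0,0] g~>[0,0,0]
  e1=[0,1,0] f~>[2,1] g~>[1,0,1]
  e2=[0,0,1] f~>[0,1] g~>[0,0,1]
result: ⟨0 1 0; 0 0 0; 0 1 1⟩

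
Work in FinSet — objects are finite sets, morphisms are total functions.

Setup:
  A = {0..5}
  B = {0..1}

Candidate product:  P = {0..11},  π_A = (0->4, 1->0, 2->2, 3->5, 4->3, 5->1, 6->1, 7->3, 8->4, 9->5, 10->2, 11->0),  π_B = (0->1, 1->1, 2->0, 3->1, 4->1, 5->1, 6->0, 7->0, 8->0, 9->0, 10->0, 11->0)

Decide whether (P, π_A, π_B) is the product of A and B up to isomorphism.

Answer: NOT A VALID PRODUCT — duplicate pair at indices 10,2

Trace:
|A|·|B| = 6·2 = 12;  |P| = 12
Check the pairing map k ↦ (π_A(k), π_B(k)):
  0 -> (4,1)
  1 -> (0,1)
  2 -> (2,0)
  3 -> (5,1)
  4 -> (3,1)
  5 -> (1,1)
  6 -> (1,0)
  7 -> (3,0)
  8 -> (4,0)
  9 -> (5,0)
  10 -> (2,0)  ✗ repeats pair of k=2
  11 -> (0,0)
distinct pairs in image: 11 / 12 needed
  → (2,0) hit at k=2 and k=10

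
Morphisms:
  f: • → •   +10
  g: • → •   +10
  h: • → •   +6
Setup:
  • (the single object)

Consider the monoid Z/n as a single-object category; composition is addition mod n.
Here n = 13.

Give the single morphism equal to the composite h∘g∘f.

  0 +10≡10 +10≡7 +6≡0  (mod 13)
⟦path⟧: +0

Answer: +0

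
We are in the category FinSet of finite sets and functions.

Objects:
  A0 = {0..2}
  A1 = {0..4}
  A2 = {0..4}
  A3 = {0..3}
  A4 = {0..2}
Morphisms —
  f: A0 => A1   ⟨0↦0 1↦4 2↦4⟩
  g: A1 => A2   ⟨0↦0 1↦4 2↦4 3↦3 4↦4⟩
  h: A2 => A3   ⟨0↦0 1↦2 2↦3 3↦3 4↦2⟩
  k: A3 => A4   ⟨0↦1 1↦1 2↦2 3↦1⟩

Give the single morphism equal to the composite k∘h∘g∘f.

  0 f=>0 g=>0 h=>0 k=>1
  1 f=>4 g=>4 h=>2 k=>2
  2 f=>4 g=>4 h=>2 k=>2
⟦path⟧: ⟨0↦1 1↦2 2↦2⟩

Answer: ⟨0↦1 1↦2 2↦2⟩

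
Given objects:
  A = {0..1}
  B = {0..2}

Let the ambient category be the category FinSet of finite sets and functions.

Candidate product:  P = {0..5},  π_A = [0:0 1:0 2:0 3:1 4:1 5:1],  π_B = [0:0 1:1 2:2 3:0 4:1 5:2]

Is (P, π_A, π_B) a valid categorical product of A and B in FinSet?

Answer: VALID PRODUCT

Derivation:
|A|·|B| = 2·3 = 6;  |P| = 6
Check the pairing map k ↦ (π_A(k), π_B(k)):
  0 : (0,0)
  1 : (0,1)
  2 : (0,2)
  3 : (1,0)
  4 : (1,1)
  5 : (1,2)
distinct pairs in image: 6 / 6 needed
  → bijection onto A×B; projections well-typed.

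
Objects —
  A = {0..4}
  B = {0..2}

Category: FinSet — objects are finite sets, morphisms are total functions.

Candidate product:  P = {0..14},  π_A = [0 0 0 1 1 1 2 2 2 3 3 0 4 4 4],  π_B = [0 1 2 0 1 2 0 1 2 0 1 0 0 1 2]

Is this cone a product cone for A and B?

Answer: NOT A VALID PRODUCT — duplicate pair at indices 0,11

Work:
|A|·|B| = 5·3 = 15;  |P| = 15
Check the pairing map k ↦ (π_A(k), π_B(k)):
  0 -> (0,0)
  1 -> (0,1)
  2 -> (0,2)
  3 -> (1,0)
  4 -> (1,1)
  5 -> (1,2)
  6 -> (2,0)
  7 -> (2,1)
  8 -> (2,2)
  9 -> (3,0)
  10 -> (3,1)
  11 -> (0,0)  ✗ repeats pair of k=0
  12 -> (4,0)
  13 -> (4,1)
  14 -> (4,2)
distinct pairs in image: 14 / 15 needed
  → (0,0) hit at k=0 and k=11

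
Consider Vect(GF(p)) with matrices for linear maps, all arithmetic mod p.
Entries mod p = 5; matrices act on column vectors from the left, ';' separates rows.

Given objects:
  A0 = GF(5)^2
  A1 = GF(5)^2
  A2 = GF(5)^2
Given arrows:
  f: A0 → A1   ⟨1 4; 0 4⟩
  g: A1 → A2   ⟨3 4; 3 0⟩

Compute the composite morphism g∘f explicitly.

Answer: ⟨3 3; 3 2⟩

Trace:
  e0=[1,0] f→[1,0] g→[3,3]
  e1=[0,1] f→[4,4] g→[3,2]
result: ⟨3 3; 3 2⟩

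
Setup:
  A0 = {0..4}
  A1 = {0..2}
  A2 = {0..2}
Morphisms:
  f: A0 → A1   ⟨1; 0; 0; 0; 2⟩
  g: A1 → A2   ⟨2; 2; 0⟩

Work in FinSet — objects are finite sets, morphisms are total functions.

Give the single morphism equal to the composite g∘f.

  0 f→1 g→2
  1 f→0 g→2
  2 f→0 g→2
  3 f→0 g→2
  4 f→2 g→0
result: ⟨2; 2; 2; 2; 0⟩

Answer: ⟨2; 2; 2; 2; 0⟩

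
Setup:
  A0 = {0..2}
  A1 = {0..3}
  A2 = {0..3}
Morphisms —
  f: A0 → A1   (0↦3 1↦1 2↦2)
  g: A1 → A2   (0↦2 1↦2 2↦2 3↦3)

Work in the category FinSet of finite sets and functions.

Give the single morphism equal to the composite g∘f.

  0 f→3 g→3
  1 f→1 g→2
  2 f→2 g→2
⟦path⟧: (0↦3 1↦2 2↦2)

Answer: (0↦3 1↦2 2↦2)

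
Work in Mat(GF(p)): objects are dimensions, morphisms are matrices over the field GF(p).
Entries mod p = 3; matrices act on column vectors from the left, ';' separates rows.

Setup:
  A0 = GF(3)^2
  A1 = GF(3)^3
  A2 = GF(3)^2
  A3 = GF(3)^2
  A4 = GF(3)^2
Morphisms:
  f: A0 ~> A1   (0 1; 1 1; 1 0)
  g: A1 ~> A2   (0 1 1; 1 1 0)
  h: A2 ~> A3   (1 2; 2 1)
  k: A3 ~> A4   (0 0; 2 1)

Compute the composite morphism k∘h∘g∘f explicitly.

  e0=[1,0] f~>[0,1,1] g~>[2,1] h~>[1,2] k~>[0,1]
  e1=[0,1] f~>[1,1,0] g~>[1,2] h~>[2,1] k~>[0,2]
composite: (0 0; 1 2)

Answer: (0 0; 1 2)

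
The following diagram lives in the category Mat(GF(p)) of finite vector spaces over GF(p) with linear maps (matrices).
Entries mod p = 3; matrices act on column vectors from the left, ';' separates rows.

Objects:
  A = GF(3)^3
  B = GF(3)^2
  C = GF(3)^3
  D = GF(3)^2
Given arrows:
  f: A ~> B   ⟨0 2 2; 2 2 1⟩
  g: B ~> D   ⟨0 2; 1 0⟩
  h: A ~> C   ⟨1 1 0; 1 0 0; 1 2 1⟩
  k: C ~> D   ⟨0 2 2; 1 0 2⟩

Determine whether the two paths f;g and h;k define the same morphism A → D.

Answer: COMMUTES

Work:
Along f;g (path 1):
  e0=⟨1,0,0⟩ f~>⟨0,2⟩ g~>⟨1,0⟩
  e1=⟨0,1,0⟩ f~>⟨2,2⟩ g~>⟨1,2⟩
  e2=⟨0,0,1⟩ f~>⟨2,1⟩ g~>⟨2,2⟩
  composite₁ = ⟨1 1 2; 0 2 2⟩
Along h;k (path 2):
  e0=⟨1,0,0⟩ h~>⟨1,1,1⟩ k~>⟨1,0⟩
  e1=⟨0,1,0⟩ h~>⟨1,0,2⟩ k~>⟨1,2⟩
  e2=⟨0,0,1⟩ h~>⟨0,0,1⟩ k~>⟨2,2⟩
  composite₂ = ⟨1 1 2; 0 2 2⟩
Equal? equal; square commutes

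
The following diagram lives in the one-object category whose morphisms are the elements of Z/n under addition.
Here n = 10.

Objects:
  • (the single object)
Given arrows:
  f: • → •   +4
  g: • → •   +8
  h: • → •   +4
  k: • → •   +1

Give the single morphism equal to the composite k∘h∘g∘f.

  0 +4≡4 +8≡2 +4≡6 +1≡7  (mod 10)
result: +7

Answer: +7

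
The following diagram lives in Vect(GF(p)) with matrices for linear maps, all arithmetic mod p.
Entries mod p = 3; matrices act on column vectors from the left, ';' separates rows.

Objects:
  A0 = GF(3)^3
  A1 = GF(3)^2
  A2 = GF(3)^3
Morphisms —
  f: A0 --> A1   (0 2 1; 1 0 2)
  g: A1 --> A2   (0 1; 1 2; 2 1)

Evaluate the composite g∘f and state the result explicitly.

  e0=[1,0,0] f-->[0,1] g-->[1,2,1]
  e1=[0,1,0] f-->[2,0] g-->[0,2,1]
  e2=[0,0,1] f-->[1,2] g-->[2,2,1]
⟦path⟧: (1 0 2; 2 2 2; 1 1 1)

Answer: (1 0 2; 2 2 2; 1 1 1)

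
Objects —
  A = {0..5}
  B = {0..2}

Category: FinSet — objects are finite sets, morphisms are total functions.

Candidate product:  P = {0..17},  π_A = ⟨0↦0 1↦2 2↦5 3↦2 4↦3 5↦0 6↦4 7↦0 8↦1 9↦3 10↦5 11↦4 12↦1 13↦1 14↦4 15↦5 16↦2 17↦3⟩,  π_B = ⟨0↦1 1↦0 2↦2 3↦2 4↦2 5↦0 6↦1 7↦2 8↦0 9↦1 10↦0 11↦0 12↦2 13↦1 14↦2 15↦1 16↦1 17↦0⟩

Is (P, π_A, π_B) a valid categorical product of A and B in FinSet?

Answer: VALID PRODUCT

Derivation:
|A|·|B| = 6·3 = 18;  |P| = 18
Check the pairing map k ↦ (π_A(k), π_B(k)):
  0 ↦ (0,1)
  1 ↦ (2,0)
  2 ↦ (5,2)
  3 ↦ (2,2)
  4 ↦ (3,2)
  5 ↦ (0,0)
  6 ↦ (4,1)
  7 ↦ (0,2)
  8 ↦ (1,0)
  9 ↦ (3,1)
  10 ↦ (5,0)
  11 ↦ (4,0)
  12 ↦ (1,2)
  13 ↦ (1,1)
  14 ↦ (4,2)
  15 ↦ (5,1)
  16 ↦ (2,1)
  17 ↦ (3,0)
distinct pairs in image: 18 / 18 needed
  → bijection onto A×B; projections well-typed.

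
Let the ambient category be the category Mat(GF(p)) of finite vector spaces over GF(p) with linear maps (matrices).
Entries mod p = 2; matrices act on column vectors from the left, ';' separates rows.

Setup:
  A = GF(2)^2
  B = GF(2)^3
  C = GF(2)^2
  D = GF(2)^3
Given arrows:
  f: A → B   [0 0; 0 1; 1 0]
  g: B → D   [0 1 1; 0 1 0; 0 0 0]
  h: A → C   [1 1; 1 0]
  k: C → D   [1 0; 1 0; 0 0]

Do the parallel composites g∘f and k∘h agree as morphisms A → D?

Answer: DOES NOT COMMUTE

Trace:
Path 1 = f;g:
  e0=[1,0] f→[0,0,1] g→[1,0,0]
  e1=[0,1] f→[0,1,0] g→[1,1,0]
  result₁ = [1 1; 0 1; 0 0]
Path 2 = h;k:
  e0=[1,0] h→[1,1] k→[1,1,0]
  e1=[0,1] h→[1,0] k→[1,1,0]
  result₂ = [1 1; 1 1; 0 0]
Equal? distinct morphisms ✗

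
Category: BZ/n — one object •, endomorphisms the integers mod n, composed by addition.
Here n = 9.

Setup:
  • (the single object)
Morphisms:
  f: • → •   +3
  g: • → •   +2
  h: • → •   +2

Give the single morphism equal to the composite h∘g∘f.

  0 +3≡3 +2≡5 +2≡7  (mod 9)
composite: +7

Answer: +7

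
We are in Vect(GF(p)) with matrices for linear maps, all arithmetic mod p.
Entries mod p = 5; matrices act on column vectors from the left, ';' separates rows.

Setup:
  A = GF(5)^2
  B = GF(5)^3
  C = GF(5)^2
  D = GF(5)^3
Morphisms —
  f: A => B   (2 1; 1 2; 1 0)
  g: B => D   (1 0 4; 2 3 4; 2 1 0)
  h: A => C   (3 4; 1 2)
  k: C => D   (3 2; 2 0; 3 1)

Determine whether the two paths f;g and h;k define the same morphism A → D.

Answer: COMMUTES

Work:
Along f;g (path 1):
  e0=[1,0] f=>[2,1,1] g=>[1,1,0]
  e1=[0,1] f=>[1,2,0] g=>[1,3,4]
  composite₁ = (1 1; 1 3; 0 4)
Along h;k (path 2):
  e0=[1,0] h=>[3,1] k=>[1,1,0]
  e1=[0,1] h=>[4,2] k=>[1,3,4]
  composite₂ = (1 1; 1 3; 0 4)
Equal? same morphism ✓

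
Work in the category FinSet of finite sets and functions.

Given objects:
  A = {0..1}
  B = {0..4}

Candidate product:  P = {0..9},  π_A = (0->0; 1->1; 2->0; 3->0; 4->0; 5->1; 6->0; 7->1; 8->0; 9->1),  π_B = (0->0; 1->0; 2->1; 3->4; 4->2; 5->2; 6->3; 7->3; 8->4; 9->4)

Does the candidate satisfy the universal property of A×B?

|A|·|B| = 2·5 = 10;  |P| = 10
Check the pairing map k ↦ (π_A(k), π_B(k)):
  0 -> (0,0)
  1 -> (1,0)
  2 -> (0,1)
  3 -> (0,4)
  4 -> (0,2)
  5 -> (1,2)
  6 -> (0,3)
  7 -> (1,3)
  8 -> (0,4)  ✗ repeats pair of k=3
  9 -> (1,4)
distinct pairs in image: 9 / 10 needed
  → (0,4) hit at k=3 and k=8

Answer: NOT A VALID PRODUCT — duplicate pair at indices 8,3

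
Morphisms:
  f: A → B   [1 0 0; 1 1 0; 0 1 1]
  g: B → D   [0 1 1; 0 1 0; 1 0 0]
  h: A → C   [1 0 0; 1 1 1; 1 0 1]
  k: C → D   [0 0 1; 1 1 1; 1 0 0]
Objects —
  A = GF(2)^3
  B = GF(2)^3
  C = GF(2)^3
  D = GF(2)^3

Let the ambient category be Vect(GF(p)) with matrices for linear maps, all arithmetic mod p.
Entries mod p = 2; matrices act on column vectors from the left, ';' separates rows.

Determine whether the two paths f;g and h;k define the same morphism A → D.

Answer: COMMUTES

Trace:
Path 1 = f;g:
  e0=(1,0,0) f→(1,1,0) g→(1,1,1)
  e1=(0,1,0) f→(0,1,1) g→(0,1,0)
  e2=(0,0,1) f→(0,0,1) g→(1,0,0)
  result₁ = [1 0 1; 1 1 0; 1 0 0]
Path 2 = h;k:
  e0=(1,0,0) h→(1,1,1) k→(1,1,1)
  e1=(0,1,0) h→(0,1,0) k→(0,1,0)
  e2=(0,0,1) h→(0,1,1) k→(1,0,0)
  result₂ = [1 0 1; 1 1 0; 1 0 0]
Equal? YES — commutes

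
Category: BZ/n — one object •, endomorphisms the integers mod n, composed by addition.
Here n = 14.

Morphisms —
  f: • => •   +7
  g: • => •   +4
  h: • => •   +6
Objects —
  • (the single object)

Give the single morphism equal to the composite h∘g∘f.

  0 +7≡7 +4≡11 +6≡3  (mod 14)
⟦path⟧: +3

Answer: +3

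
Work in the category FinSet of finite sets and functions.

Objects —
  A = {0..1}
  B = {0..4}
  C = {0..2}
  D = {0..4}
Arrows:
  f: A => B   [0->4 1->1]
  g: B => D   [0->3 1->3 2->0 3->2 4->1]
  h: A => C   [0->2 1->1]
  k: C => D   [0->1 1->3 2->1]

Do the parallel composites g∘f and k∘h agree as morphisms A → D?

1) trace f;g:
  0 f=>4 g=>1
  1 f=>1 g=>3
  ⟦path⟧₁ = [0->1 1->3]
2) trace h;k:
  0 h=>2 k=>1
  1 h=>1 k=>3
  ⟦path⟧₂ = [0->1 1->3]
Equal? YES — commutes

Answer: COMMUTES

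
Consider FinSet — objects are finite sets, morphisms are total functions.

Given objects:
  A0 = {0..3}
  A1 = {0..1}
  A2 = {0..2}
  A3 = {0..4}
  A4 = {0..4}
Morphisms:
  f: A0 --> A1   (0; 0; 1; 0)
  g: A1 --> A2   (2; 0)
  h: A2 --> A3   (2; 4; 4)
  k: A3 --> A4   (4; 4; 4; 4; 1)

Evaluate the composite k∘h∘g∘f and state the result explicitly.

  0 f-->0 g-->2 h-->4 k-->1
  1 f-->0 g-->2 h-->4 k-->1
  2 f-->1 g-->0 h-->2 k-->4
  3 f-->0 g-->2 h-->4 k-->1
⟦path⟧: (1; 1; 4; 1)

Answer: (1; 1; 4; 1)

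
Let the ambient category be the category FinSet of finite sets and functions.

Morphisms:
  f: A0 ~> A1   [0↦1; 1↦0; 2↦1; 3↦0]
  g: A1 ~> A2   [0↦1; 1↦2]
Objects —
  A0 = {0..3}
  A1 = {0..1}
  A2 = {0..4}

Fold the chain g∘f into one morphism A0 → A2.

  0 f~>1 g~>2
  1 f~>0 g~>1
  2 f~>1 g~>2
  3 f~>0 g~>1
result: [0↦2; 1↦1; 2↦2; 3↦1]

Answer: [0↦2; 1↦1; 2↦2; 3↦1]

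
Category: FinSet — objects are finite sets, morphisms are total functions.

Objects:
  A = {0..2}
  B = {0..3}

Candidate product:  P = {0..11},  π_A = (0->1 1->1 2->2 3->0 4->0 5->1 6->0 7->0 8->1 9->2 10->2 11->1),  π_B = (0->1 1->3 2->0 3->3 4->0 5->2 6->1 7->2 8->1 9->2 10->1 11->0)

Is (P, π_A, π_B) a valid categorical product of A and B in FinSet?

|A|·|B| = 3·4 = 12;  |P| = 12
Check the pairing map k ↦ (π_A(k), π_B(k)):
  0 -> (1,1)
  1 -> (1,3)
  2 -> (2,0)
  3 -> (0,3)
  4 -> (0,0)
  5 -> (1,2)
  6 -> (0,1)
  7 -> (0,2)
  8 -> (1,1)  ✗ repeats pair of k=0
  9 -> (2,2)
  10 -> (2,1)
  11 -> (1,0)
distinct pairs in image: 11 / 12 needed
  → (1,1) hit at k=0 and k=8

Answer: NOT A VALID PRODUCT — duplicate pair at indices 0,8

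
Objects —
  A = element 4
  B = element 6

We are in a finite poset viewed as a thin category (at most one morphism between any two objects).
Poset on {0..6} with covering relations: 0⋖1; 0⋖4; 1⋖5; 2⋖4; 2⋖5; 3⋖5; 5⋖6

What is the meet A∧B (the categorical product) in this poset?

{x : x≤A ∧ x≤B} = {0,2}  (A=4, B=6)
  maximal lower bounds 0 and 2 are incomparable: neither 0≤2 nor 2≤0
→ no greatest lower bound exists

Answer: NO MEET EXISTS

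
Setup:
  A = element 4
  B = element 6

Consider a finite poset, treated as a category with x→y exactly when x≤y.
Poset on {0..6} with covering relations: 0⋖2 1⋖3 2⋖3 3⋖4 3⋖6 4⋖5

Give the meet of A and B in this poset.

Common predecessors of 4,6: {0,1,2,3}
  0 ⊑ 3
  1 ⊑ 3
  2 ⊑ 3
  3 ⊑ 3
glb = 3

Answer: A∧B = 3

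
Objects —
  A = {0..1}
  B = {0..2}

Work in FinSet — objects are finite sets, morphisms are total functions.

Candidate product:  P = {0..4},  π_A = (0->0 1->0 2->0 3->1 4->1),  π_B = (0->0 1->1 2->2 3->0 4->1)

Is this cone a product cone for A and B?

Answer: NOT A VALID PRODUCT — |P|=5 ≠ |A|·|B|=6

Work:
|A|·|B| = 2·3 = 6;  |P| = 5
  → cardinalities differ; no bijection possible.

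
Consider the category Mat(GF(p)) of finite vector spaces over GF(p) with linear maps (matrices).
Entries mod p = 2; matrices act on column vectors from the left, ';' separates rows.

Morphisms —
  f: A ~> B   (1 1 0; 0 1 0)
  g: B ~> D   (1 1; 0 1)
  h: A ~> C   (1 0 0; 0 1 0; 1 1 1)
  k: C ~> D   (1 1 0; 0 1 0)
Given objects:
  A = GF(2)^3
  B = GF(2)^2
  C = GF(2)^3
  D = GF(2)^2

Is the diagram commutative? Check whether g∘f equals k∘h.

1) trace f;g:
  e0=[1,0,0] f~>[1,0] g~>[1,0]
  e1=[0,1,0] f~>[1,1] g~>[0,1]
  e2=[0,0,1] f~>[0,0] g~>[0,0]
  composite₁ = (1 0 0; 0 1 0)
2) trace h;k:
  e0=[1,0,0] h~>[1,0,1] k~>[1,0]
  e1=[0,1,0] h~>[0,1,1] k~>[1,1]
  e2=[0,0,1] h~>[0,0,1] k~>[0,0]
  composite₂ = (1 1 0; 0 1 0)
Equal? distinct morphisms ✗

Answer: DOES NOT COMMUTE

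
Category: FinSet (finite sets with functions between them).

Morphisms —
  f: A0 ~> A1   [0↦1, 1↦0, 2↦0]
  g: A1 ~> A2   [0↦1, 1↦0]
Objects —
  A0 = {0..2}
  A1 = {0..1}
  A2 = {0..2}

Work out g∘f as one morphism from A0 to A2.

  0 f~>1 g~>0
  1 f~>0 g~>1
  2 f~>0 g~>1
result: [0↦0, 1↦1, 2↦1]

Answer: [0↦0, 1↦1, 2↦1]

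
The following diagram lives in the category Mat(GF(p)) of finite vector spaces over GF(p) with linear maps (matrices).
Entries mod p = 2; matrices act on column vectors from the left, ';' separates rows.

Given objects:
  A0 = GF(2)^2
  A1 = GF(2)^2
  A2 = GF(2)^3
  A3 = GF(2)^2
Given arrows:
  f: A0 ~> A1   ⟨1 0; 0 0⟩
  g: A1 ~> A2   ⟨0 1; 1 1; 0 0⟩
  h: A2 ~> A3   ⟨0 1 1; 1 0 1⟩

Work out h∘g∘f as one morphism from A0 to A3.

Answer: ⟨1 0; 0 0⟩

Work:
  e0=⟨1,0⟩ f~>⟨1,0⟩ g~>⟨0,1,0⟩ h~>⟨1,0⟩
  e1=⟨0,1⟩ f~>⟨0,0⟩ g~>⟨0,0,0⟩ h~>⟨0,0⟩
result: ⟨1 0; 0 0⟩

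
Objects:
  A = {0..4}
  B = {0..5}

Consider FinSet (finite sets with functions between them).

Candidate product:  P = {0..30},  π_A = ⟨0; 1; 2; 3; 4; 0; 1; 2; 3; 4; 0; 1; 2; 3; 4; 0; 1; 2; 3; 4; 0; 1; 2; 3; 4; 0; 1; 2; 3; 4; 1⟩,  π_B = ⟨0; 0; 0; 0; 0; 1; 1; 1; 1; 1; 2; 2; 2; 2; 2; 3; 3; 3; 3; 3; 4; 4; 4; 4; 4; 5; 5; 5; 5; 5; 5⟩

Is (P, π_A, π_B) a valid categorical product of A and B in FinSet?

|A|·|B| = 5·6 = 30;  |P| = 31
  → cardinalities differ; no bijection possible.

Answer: NOT A VALID PRODUCT — |P|=31 ≠ |A|·|B|=30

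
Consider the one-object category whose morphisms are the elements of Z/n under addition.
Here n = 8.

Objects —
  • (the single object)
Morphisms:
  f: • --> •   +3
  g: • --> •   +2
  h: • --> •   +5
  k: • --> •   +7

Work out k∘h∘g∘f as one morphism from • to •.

  0 +3≡3 +2≡5 +5≡2 +7≡1  (mod 8)
⟦path⟧: +1

Answer: +1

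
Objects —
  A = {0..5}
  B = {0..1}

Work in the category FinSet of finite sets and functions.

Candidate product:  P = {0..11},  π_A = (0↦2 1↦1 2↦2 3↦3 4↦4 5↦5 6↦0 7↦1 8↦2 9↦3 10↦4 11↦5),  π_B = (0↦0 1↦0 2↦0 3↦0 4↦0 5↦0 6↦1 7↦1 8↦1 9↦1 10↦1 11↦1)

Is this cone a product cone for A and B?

Answer: NOT A VALID PRODUCT — duplicate pair at indices 2,0

Derivation:
|A|·|B| = 6·2 = 12;  |P| = 12
Check the pairing map k ↦ (π_A(k), π_B(k)):
  0 ↦ (2,0)
  1 ↦ (1,0)
  2 ↦ (2,0)  ✗ repeats pair of k=0
  3 ↦ (3,0)
  4 ↦ (4,0)
  5 ↦ (5,0)
  6 ↦ (0,1)
  7 ↦ (1,1)
  8 ↦ (2,1)
  9 ↦ (3,1)
  10 ↦ (4,1)
  11 ↦ (5,1)
distinct pairs in image: 11 / 12 needed
  → (2,0) hit at k=0 and k=2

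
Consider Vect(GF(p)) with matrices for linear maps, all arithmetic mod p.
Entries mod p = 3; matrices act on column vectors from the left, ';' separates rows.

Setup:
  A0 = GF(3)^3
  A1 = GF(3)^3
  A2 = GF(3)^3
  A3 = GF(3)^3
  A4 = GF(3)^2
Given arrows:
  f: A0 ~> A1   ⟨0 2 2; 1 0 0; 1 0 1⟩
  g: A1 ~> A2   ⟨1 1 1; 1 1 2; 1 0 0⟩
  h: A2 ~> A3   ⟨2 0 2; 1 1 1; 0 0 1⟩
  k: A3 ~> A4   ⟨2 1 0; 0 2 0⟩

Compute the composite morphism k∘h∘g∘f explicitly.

Answer: ⟨1 1 2; 1 0 0⟩

Trace:
  e0=⟨1,0,0⟩ f~>⟨0,1,1⟩ g~>⟨2,0,0⟩ h~>⟨1,2,0⟩ k~>⟨1,1⟩
  e1=⟨0,1,0⟩ f~>⟨2,0,0⟩ g~>⟨2,2,2⟩ h~>⟨2,0,2⟩ k~>⟨1,0⟩
  e2=⟨0,0,1⟩ f~>⟨2,0,1⟩ g~>⟨0,1,2⟩ h~>⟨1,0,2⟩ k~>⟨2,0⟩
result: ⟨1 1 2; 1 0 0⟩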